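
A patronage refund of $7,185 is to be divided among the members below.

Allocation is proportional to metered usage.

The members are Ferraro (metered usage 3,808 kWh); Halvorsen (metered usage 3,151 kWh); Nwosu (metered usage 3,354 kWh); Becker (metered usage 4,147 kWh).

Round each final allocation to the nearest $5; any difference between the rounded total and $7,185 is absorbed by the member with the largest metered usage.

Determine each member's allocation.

Combined metered usage = 3,808 + 3,151 + 3,354 + 4,147 = 14,460.
Pro-rata amounts: Ferraro 1,892.15; Halvorsen 1,565.69; Nwosu 1,666.56; Becker 2,060.59.
At nearest $5: Ferraro $1,890; Halvorsen $1,565; Nwosu $1,665; Becker $2,060. Sum = $7,180.
Difference $7,185 − $7,180 = +$5 applied to largest metered usage (Becker): Becker becomes $2,065.

Ferraro: $1,890 · Halvorsen: $1,565 · Nwosu: $1,665 · Becker: $2,065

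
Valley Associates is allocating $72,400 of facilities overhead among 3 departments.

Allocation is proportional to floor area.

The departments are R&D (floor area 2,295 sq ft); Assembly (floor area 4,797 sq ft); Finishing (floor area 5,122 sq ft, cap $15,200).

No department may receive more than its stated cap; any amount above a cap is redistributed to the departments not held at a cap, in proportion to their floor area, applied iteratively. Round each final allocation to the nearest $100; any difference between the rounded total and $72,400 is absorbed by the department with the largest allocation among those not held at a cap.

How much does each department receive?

Floor area total: 12,214.
Proportional shares (ignoring caps): R&D 13,603.90; Assembly 28,434.81; Finishing 30,361.29.
Held at cap: Finishing ($15,200); balance $57,200 reallocated over remaining floor area 7,092.
Shares after redistribution: R&D 18,510.15 → $18,500; Assembly 38,689.85 → $38,700.

R&D: $18,500 | Assembly: $38,700 | Finishing: $15,200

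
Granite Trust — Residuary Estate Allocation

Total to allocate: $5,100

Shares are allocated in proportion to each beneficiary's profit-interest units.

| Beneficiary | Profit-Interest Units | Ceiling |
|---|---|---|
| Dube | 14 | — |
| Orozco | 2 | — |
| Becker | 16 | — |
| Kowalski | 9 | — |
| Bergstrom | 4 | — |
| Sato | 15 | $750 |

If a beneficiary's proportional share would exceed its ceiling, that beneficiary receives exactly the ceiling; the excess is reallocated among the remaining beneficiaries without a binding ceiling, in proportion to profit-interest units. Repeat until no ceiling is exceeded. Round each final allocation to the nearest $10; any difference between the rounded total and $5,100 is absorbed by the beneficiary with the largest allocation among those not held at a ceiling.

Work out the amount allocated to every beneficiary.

Total profit-interest units = 60.
Unconstrained shares: Dube 1,190.00; Orozco 170.00; Becker 1,360.00; Kowalski 765.00; Bergstrom 340.00; Sato 1,275.00.
Capped: Sato ($750); balance $4,350 reallocated over remaining profit-interest units 45.
Shares after redistribution: Dube 1,353.33 → $1,350; Orozco 193.33 → $190; Becker 1,546.67 → $1,550; Kowalski 870.00 → $870; Bergstrom 386.67 → $390.

Dube: $1,350; Orozco: $190; Becker: $1,550; Kowalski: $870; Bergstrom: $390; Sato: $750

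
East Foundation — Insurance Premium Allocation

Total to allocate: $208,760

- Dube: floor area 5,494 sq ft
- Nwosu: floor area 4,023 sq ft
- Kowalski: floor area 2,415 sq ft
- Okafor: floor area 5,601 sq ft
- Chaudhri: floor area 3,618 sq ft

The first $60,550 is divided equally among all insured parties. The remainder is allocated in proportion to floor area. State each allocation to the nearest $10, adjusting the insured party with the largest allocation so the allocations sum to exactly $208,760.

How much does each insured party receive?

First tranche $60,550 split equally: $12,110 each.
Remainder $148,210 by floor area (total 21,151): Dube 38,497.74 → $38,500; Nwosu 28,190.10 → $28,190; Kowalski 16,922.47 → $16,920; Okafor 39,247.52 → $39,250; Chaudhri 25,352.17 → $25,350.
Totals: Dube $12,110 + $38,500 = $50,610; Nwosu $12,110 + $28,190 = $40,300; Kowalski $12,110 + $16,920 = $29,030; Okafor $12,110 + $39,250 = $51,360; Chaudhri $12,110 + $25,350 = $37,460.

Dube: $50,610 | Nwosu: $40,300 | Kowalski: $29,030 | Okafor: $51,360 | Chaudhri: $37,460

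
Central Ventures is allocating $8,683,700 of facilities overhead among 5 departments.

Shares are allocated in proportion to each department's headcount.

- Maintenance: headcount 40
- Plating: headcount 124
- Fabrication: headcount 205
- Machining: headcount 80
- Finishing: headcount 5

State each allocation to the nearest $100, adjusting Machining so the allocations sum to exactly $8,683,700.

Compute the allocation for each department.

Sum of headcount: 454.
Pro-rata amounts: Maintenance 40/454 × $8,683,700 = 765,083.70; Plating 124/454 × $8,683,700 = 2,371,759.47; Fabrication 205/454 × $8,683,700 = 3,921,053.96; Machining 80/454 × $8,683,700 = 1,530,167.40; Finishing 5/454 × $8,683,700 = 95,635.46.
After rounding ($100): Maintenance $765,100; Plating $2,371,800; Fabrication $3,921,100; Machining $1,530,200; Finishing $95,600. Sum = $8,683,800.
Difference $8,683,700 − $8,683,800 = −$100 applied to Machining: Machining becomes $1,530,100.

Maintenance: $765,100; Plating: $2,371,800; Fabrication: $3,921,100; Machining: $1,530,100; Finishing: $95,600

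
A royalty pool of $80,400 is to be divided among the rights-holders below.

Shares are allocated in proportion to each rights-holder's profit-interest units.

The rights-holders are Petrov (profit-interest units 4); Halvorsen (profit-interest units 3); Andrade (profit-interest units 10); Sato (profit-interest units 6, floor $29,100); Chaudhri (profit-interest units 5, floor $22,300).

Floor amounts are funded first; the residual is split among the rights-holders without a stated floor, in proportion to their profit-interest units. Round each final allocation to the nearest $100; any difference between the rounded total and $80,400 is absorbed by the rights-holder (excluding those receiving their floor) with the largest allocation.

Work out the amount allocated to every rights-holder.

Petrov: $6,800 | Halvorsen: $5,100 | Andrade: $17,100 | Sato: $29,100 | Chaudhri: $22,300

Minimums first: Sato $29,100; Chaudhri $22,300. Residual $29,000.
Residual split over remaining profit-interest units 17: Petrov 6,823.53 → $6,800; Halvorsen 5,117.65 → $5,100; Andrade 17,058.82 → $17,100.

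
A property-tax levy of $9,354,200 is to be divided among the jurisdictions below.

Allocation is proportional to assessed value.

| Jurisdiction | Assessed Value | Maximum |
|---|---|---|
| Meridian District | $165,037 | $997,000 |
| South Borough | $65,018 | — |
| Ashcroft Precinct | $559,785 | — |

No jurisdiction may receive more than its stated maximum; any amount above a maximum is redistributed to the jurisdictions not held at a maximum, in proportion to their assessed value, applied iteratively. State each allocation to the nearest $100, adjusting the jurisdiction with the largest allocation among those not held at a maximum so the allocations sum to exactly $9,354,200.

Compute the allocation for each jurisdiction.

Combined assessed value = 789,840.
Unconstrained shares: Meridian District 1,954,559.28; South Borough 770,018.45; Ashcroft Precinct 6,629,622.26.
Cap binds for Meridian District ($997,000); balance $8,357,200 reallocated over remaining assessed value 624,803.
Shares after redistribution: South Borough 869,663.61 → $869,700; Ashcroft Precinct 7,487,536.39 → $7,487,500.

Meridian District: $997,000 · South Borough: $869,700 · Ashcroft Precinct: $7,487,500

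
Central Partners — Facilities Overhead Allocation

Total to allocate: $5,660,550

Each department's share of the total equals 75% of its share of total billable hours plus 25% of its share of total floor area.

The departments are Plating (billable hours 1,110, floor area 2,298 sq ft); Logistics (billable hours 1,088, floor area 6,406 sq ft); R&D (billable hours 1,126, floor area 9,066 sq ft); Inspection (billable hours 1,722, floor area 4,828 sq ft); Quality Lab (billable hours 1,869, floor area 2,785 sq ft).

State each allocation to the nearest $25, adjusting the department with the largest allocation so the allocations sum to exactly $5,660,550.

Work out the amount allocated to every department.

Billable hours total 6,915; floor area total 25,383.
Combined weights (75% billable hours + 25% floor area): Plating 0.1430; Logistics 0.1811; R&D 0.2114; Inspection 0.2343; Quality Lab 0.2301.
Raw shares: Plating 809,592.88; Logistics 1,025,112.85; R&D 1,196,741.36; Inspection 1,326,376.72; Quality Lab 1,302,726.18.
After rounding ($25): Plating $809,600; Logistics $1,025,125; R&D $1,196,750; Inspection $1,326,375; Quality Lab $1,302,725. Sum = $5,660,575.
Difference $5,660,550 − $5,660,575 = −$25 applied to largest allocation (Inspection): Inspection becomes $1,326,350.

Plating: $809,600 | Logistics: $1,025,125 | R&D: $1,196,750 | Inspection: $1,326,350 | Quality Lab: $1,302,725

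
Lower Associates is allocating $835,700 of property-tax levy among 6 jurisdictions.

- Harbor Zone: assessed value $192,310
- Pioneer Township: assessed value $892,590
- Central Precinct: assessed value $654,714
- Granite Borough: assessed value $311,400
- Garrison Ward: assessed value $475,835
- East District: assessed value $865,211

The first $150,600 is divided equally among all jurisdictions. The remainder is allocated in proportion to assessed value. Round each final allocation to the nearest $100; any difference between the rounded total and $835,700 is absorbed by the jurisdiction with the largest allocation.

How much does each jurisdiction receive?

Harbor Zone: $63,900 | Pioneer Township: $205,500 | Central Precinct: $157,300 | Granite Borough: $88,000 | Garrison Ward: $121,200 | East District: $199,800

Equal tier: $150,600 ÷ 6 = $25,100 apiece.
Remainder $685,100 by assessed value (total 3,392,060): Harbor Zone 38,841.17 → $38,800; Pioneer Township 180,277.89 → $180,300; Central Precinct 132,233.68 → $132,200; Granite Borough 62,893.98 → $62,900; Garrison Ward 96,105.19 → $96,100; East District 174,748.10 → $174,700.
Rounding difference +$100 on remainder applied to Pioneer Township.
Totals: Harbor Zone $25,100 + $38,800 = $63,900; Pioneer Township $25,100 + $180,400 = $205,500; Central Precinct $25,100 + $132,200 = $157,300; Granite Borough $25,100 + $62,900 = $88,000; Garrison Ward $25,100 + $96,100 = $121,200; East District $25,100 + $174,700 = $199,800.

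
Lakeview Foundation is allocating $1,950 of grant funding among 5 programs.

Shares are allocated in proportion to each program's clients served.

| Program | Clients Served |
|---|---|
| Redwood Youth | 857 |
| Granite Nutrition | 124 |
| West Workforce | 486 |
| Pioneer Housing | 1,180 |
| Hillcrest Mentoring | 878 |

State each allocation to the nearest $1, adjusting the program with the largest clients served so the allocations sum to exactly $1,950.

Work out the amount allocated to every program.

Total clients served = 857 + 124 + 486 + 1,180 + 878 = 3,525.
Raw shares: Redwood Youth 474.09; Granite Nutrition 68.60; West Workforce 268.85; Pioneer Housing 652.77; Hillcrest Mentoring 485.70.
After rounding ($1): Redwood Youth $474; Granite Nutrition $69; West Workforce $269; Pioneer Housing $653; Hillcrest Mentoring $486. Sum = $1,951.
Difference $1,950 − $1,951 = −$1 applied to largest clients served (Pioneer Housing): Pioneer Housing becomes $652.

Redwood Youth: $474; Granite Nutrition: $69; West Workforce: $269; Pioneer Housing: $652; Hillcrest Mentoring: $486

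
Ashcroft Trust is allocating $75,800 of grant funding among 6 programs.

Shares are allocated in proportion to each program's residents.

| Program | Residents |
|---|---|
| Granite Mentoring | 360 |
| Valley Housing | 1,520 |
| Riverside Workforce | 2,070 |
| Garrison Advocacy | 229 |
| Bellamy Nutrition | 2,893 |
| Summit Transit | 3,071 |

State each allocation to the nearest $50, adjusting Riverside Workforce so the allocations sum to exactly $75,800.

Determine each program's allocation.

Granite Mentoring: $2,700; Valley Housing: $11,350; Riverside Workforce: $15,500; Garrison Advocacy: $1,700; Bellamy Nutrition: $21,600; Summit Transit: $22,950

Sum of residents: 10,143.
Proportional shares: Granite Mentoring 360/10,143 × $75,800 = 2,690.33; Valley Housing 1,520/10,143 × $75,800 = 11,359.16; Riverside Workforce 2,070/10,143 × $75,800 = 15,469.39; Garrison Advocacy 229/10,143 × $75,800 = 1,711.35; Bellamy Nutrition 2,893/10,143 × $75,800 = 21,619.78; Summit Transit 3,071/10,143 × $75,800 = 22,950.00.
After rounding ($50): Granite Mentoring $2,700; Valley Housing $11,350; Riverside Workforce $15,450; Garrison Advocacy $1,700; Bellamy Nutrition $21,600; Summit Transit $22,950. Sum = $75,750.
Difference $75,800 − $75,750 = +$50 applied to Riverside Workforce: Riverside Workforce becomes $15,500.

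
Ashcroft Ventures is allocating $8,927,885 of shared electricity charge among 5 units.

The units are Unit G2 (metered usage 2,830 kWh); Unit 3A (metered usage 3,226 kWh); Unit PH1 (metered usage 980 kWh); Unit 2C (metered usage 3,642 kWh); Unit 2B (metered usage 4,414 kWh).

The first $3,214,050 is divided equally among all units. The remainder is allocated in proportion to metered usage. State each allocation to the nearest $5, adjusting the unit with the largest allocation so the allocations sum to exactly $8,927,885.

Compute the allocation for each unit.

Unit G2: $1,714,250; Unit 3A: $1,864,175; Unit PH1: $1,013,840; Unit 2C: $2,021,670; Unit 2B: $2,313,950

First tranche $3,214,050 split equally: $642,810 each.
Remainder $5,713,835 by metered usage (total 15,092): Unit G2 1,071,438.71 → $1,071,440; Unit 3A 1,221,364.41 → $1,221,365; Unit PH1 371,028.25 → $371,030; Unit 2C 1,378,862.12 → $1,378,860; Unit 2B 1,671,141.51 → $1,671,140.
Totals: Unit G2 $642,810 + $1,071,440 = $1,714,250; Unit 3A $642,810 + $1,221,365 = $1,864,175; Unit PH1 $642,810 + $371,030 = $1,013,840; Unit 2C $642,810 + $1,378,860 = $2,021,670; Unit 2B $642,810 + $1,671,140 = $2,313,950.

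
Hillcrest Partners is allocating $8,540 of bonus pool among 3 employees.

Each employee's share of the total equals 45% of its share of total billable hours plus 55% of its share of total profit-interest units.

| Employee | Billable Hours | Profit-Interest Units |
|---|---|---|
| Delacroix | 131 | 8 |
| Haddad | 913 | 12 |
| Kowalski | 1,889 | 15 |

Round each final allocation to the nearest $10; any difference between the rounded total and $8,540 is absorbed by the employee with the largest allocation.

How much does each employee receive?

Delacroix: $1,250 | Haddad: $2,810 | Kowalski: $4,480

Totals — billable hours 2,933, profit-interest units 35.
Combined weights (45% billable hours + 55% profit-interest units): Delacroix 0.1458; Haddad 0.3286; Kowalski 0.5255.
Pro-rata amounts: Delacroix 1,245.24; Haddad 2,806.67; Kowalski 4,488.09.
After rounding ($10): Delacroix $1,250; Haddad $2,810; Kowalski $4,490. Sum = $8,550.
Difference $8,540 − $8,550 = −$10 applied to largest allocation (Kowalski): Kowalski becomes $4,480.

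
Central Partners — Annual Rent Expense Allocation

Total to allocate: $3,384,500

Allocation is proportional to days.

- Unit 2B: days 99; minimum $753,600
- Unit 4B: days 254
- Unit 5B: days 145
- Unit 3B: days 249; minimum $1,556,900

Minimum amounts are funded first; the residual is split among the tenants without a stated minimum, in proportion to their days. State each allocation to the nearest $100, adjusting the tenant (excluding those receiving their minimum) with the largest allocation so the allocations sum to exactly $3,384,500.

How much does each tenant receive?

Fund the minimums — Unit 2B $753,600; Unit 3B $1,556,900. Residual $1,074,000.
Residual split over remaining days 399: Unit 4B 683,699.25 → $683,700; Unit 5B 390,300.75 → $390,300.

Unit 2B: $753,600 · Unit 4B: $683,700 · Unit 5B: $390,300 · Unit 3B: $1,556,900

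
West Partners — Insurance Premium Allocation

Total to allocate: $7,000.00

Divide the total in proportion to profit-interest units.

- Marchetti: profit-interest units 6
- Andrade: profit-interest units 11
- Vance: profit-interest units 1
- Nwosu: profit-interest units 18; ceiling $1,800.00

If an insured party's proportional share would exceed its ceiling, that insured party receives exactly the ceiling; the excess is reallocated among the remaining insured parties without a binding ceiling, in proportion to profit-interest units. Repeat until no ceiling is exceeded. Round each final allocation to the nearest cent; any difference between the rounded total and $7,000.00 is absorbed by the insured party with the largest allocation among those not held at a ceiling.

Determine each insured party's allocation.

Marchetti: $1,733.33; Andrade: $3,177.78; Vance: $288.89; Nwosu: $1,800.00

Total profit-interest units = 36.
Pro-rata shares before constraints: Marchetti 1,166.6667; Andrade 2,138.8889; Vance 194.4444; Nwosu 3,500.0000.
Capped: Nwosu ($1,800.00); remaining pool $5,200.00 reallocated over remaining profit-interest units 18.
Shares after redistribution: Marchetti 1,733.3333 → $1,733.33; Andrade 3,177.7778 → $3,177.78; Vance 288.8889 → $288.89.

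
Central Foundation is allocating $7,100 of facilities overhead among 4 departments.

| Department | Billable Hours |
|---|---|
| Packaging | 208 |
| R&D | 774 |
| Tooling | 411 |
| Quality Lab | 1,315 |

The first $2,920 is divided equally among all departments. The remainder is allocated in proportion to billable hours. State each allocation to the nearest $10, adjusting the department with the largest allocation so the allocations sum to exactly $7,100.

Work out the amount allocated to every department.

Packaging: $1,050 | R&D: $1,920 | Tooling: $1,360 | Quality Lab: $2,770

$2,920 shared equally gives $730 per department.
Remainder $4,180 by billable hours (total 2,708): Packaging 321.06 → $320; R&D 1,194.73 → $1,190; Tooling 634.41 → $630; Quality Lab 2,029.80 → $2,030.
Rounding difference +$10 on remainder applied to Quality Lab.
Totals: Packaging $730 + $320 = $1,050; R&D $730 + $1,190 = $1,920; Tooling $730 + $630 = $1,360; Quality Lab $730 + $2,040 = $2,770.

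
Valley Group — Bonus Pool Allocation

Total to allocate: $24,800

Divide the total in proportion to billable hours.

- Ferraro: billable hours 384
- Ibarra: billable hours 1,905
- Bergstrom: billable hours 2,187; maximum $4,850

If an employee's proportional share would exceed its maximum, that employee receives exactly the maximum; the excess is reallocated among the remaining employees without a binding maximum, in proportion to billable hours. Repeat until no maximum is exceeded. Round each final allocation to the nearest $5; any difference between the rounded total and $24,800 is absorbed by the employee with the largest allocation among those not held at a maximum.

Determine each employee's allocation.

Total billable hours = 4,476.
Pro-rata shares before constraints: Ferraro 2,127.61; Ibarra 10,554.96; Bergstrom 12,117.43.
Held at cap: Bergstrom ($4,850); remaining pool $19,950 reallocated over remaining billable hours 2,289.
Redistributed shares: Ferraro 3,346.79 → $3,345; Ibarra 16,603.21 → $16,605.

Ferraro: $3,345 | Ibarra: $16,605 | Bergstrom: $4,850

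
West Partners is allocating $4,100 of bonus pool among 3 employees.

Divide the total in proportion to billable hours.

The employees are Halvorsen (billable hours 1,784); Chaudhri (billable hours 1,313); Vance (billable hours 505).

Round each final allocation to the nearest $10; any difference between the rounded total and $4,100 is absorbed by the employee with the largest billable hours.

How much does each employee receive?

Combined billable hours = 3,602.
Unrounded shares: Halvorsen 1,784/3,602 × $4,100 = 2,030.65; Chaudhri 1,313/3,602 × $4,100 = 1,494.53; Vance 505/3,602 × $4,100 = 574.82.
After rounding ($10): Halvorsen $2,030; Chaudhri $1,490; Vance $570. Sum = $4,090.
Difference $4,100 − $4,090 = +$10 applied to largest billable hours (Halvorsen): Halvorsen becomes $2,040.

Halvorsen: $2,040 · Chaudhri: $1,490 · Vance: $570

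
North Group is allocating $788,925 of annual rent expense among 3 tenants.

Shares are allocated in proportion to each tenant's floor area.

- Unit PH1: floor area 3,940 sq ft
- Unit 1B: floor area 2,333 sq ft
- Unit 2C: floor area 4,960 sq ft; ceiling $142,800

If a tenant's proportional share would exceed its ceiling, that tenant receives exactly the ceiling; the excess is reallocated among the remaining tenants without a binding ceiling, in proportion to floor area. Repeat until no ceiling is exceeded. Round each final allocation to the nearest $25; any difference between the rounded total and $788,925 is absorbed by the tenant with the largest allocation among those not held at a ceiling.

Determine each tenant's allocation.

Unit PH1: $405,825 · Unit 1B: $240,300 · Unit 2C: $142,800

Sum of floor area: 11,233.
Pro-rata shares before constraints: Unit PH1 276,717.22; Unit 1B 163,853.11; Unit 2C 348,354.67.
Capped: Unit 2C ($142,800); residual $646,125 reallocated over remaining floor area 6,273.
Redistributed shares: Unit PH1 405,823.77 → $405,825; Unit 1B 240,301.23 → $240,300.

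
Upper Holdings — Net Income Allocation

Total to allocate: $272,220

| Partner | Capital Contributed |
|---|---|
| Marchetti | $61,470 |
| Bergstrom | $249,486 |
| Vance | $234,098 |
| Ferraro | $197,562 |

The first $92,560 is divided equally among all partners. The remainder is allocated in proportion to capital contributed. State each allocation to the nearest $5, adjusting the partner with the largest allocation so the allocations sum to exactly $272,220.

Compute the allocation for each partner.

Marchetti: $38,010 | Bergstrom: $83,500 | Vance: $79,775 | Ferraro: $70,935

First tranche $92,560 split equally: $23,140 each.
Remainder $179,660 by capital contributed (total 742,616): Marchetti 14,871.35 → $14,870; Bergstrom 60,357.78 → $60,360; Vance 56,634.99 → $56,635; Ferraro 47,795.88 → $47,795.
Totals: Marchetti $23,140 + $14,870 = $38,010; Bergstrom $23,140 + $60,360 = $83,500; Vance $23,140 + $56,635 = $79,775; Ferraro $23,140 + $47,795 = $70,935.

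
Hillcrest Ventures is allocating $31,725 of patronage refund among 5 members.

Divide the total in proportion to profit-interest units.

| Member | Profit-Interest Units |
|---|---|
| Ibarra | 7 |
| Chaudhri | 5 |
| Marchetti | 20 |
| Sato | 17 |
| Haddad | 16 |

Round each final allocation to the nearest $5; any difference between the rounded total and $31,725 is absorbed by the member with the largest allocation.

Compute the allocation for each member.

Total profit-interest units = 65.
Pro-rata amounts: Ibarra 7/65 × $31,725 = 3,416.54; Chaudhri 5/65 × $31,725 = 2,440.38; Marchetti 20/65 × $31,725 = 9,761.54; Sato 17/65 × $31,725 = 8,297.31; Haddad 16/65 × $31,725 = 7,809.23.
After rounding ($5): Ibarra $3,415; Chaudhri $2,440; Marchetti $9,760; Sato $8,295; Haddad $7,810. Sum = $31,720.
Difference $31,725 − $31,720 = +$5 applied to largest allocation (Marchetti): Marchetti becomes $9,765.

Ibarra: $3,415 · Chaudhri: $2,440 · Marchetti: $9,765 · Sato: $8,295 · Haddad: $7,810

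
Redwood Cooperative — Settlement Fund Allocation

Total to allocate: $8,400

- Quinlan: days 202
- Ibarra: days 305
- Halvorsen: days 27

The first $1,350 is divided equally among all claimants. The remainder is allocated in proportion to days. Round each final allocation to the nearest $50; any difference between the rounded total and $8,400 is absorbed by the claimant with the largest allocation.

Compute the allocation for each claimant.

Quinlan: $3,100 · Ibarra: $4,500 · Halvorsen: $800

Equal tier: $1,350 ÷ 3 = $450 apiece.
Remainder $7,050 by days (total 534): Quinlan 2,666.85 → $2,650; Ibarra 4,026.69 → $4,050; Halvorsen 356.46 → $350.
Totals: Quinlan $450 + $2,650 = $3,100; Ibarra $450 + $4,050 = $4,500; Halvorsen $450 + $350 = $800.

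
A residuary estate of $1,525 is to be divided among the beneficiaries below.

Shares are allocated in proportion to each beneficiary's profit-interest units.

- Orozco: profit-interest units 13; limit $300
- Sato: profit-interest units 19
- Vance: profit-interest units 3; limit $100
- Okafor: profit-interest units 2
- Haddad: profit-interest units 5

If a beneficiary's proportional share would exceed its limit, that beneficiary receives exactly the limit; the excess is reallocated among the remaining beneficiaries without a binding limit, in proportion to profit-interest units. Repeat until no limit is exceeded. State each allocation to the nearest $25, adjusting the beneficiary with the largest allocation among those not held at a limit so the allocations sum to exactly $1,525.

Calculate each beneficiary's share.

Orozco: $300 · Sato: $825 · Vance: $100 · Okafor: $75 · Haddad: $225

Combined profit-interest units = 42.
Unconstrained shares: Orozco 472.02; Sato 689.88; Vance 108.93; Okafor 72.62; Haddad 181.55.
Capped: Orozco ($300), Vance ($100); remaining pool $1,125 reallocated over remaining profit-interest units 26.
Shares after redistribution: Sato 822.12 → $825; Okafor 86.54 → $75; Haddad 216.35 → $225.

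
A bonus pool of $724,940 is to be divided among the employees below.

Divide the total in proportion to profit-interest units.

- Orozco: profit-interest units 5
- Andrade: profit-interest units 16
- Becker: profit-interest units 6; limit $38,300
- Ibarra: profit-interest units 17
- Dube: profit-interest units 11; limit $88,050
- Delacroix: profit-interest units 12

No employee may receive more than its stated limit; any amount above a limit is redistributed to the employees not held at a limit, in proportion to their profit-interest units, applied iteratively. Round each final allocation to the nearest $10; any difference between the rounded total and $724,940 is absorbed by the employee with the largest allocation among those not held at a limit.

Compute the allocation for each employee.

Combined profit-interest units = 67.
Proportional shares (ignoring caps): Orozco 54,100.00; Andrade 173,120.00; Becker 64,920.00; Ibarra 183,940.00; Dube 119,020.00; Delacroix 129,840.00.
Capped: Becker ($38,300), Dube ($88,050); remaining pool $598,590 reallocated over remaining profit-interest units 50.
Redistributed shares: Orozco 59,859.00 → $59,860; Andrade 191,548.80 → $191,550; Ibarra 203,520.60 → $203,520; Delacroix 143,661.60 → $143,660.

Orozco: $59,860 | Andrade: $191,550 | Becker: $38,300 | Ibarra: $203,520 | Dube: $88,050 | Delacroix: $143,660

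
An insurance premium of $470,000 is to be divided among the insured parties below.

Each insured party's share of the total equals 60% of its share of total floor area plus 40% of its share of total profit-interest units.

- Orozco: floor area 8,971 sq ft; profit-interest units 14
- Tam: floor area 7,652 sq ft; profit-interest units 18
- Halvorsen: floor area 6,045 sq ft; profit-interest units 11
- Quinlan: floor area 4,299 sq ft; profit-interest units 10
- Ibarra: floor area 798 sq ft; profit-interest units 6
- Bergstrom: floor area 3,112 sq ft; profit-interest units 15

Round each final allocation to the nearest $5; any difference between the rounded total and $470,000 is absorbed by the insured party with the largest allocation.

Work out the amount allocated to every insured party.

Orozco: $117,500; Tam: $115,615; Halvorsen: $83,155; Quinlan: $64,670; Ibarra: $22,530; Bergstrom: $66,530

Totals — floor area 30,877, profit-interest units 74.
Blended shares (60% floor area + 40% profit-interest units): Orozco 0.2500; Tam 0.2460; Halvorsen 0.1769; Quinlan 0.1376; Ibarra 0.0479; Bergstrom 0.1416.
Raw shares: Orozco 117,499.81; Tam 115,615.53; Halvorsen 83,155.00; Quinlan 64,668.22; Ibarra 22,531.39; Bergstrom 66,530.04.
After rounding ($5): Orozco $117,500; Tam $115,615; Halvorsen $83,155; Quinlan $64,670; Ibarra $22,530; Bergstrom $66,530. Sum = $470,000.
Sum already equals the total — no adjustment.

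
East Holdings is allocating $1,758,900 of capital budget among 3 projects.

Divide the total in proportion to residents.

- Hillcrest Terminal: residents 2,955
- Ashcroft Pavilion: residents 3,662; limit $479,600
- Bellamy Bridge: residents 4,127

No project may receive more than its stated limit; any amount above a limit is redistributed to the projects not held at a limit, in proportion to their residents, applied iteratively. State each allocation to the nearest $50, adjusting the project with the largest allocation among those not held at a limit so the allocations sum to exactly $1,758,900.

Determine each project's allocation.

Sum of residents: 10,744.
Pro-rata shares before constraints: Hillcrest Terminal 483,762.98; Ashcroft Pavilion 599,505.94; Bellamy Bridge 675,631.08.
Held at cap: Ashcroft Pavilion ($479,600); remaining pool $1,279,300 reallocated over remaining residents 7,082.
Redistributed shares: Hillcrest Terminal 533,794.34 → $533,800; Bellamy Bridge 745,505.66 → $745,500.

Hillcrest Terminal: $533,800; Ashcroft Pavilion: $479,600; Bellamy Bridge: $745,500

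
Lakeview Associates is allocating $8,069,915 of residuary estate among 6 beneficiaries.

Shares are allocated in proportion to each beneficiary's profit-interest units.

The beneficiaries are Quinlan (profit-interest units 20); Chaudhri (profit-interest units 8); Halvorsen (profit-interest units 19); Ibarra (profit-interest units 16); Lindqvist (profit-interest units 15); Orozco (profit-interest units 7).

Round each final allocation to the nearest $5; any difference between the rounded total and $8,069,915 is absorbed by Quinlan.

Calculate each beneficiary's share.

Total profit-interest units = 85.
Unrounded shares: Quinlan 20/85 × $8,069,915 = 1,898,803.53; Chaudhri 8/85 × $8,069,915 = 759,521.41; Halvorsen 19/85 × $8,069,915 = 1,803,863.35; Ibarra 16/85 × $8,069,915 = 1,519,042.82; Lindqvist 15/85 × $8,069,915 = 1,424,102.65; Orozco 7/85 × $8,069,915 = 664,581.24.
After rounding ($5): Quinlan $1,898,805; Chaudhri $759,520; Halvorsen $1,803,865; Ibarra $1,519,045; Lindqvist $1,424,105; Orozco $664,580. Sum = $8,069,920.
Difference $8,069,915 − $8,069,920 = −$5 applied to Quinlan: Quinlan becomes $1,898,800.

Quinlan: $1,898,800 | Chaudhri: $759,520 | Halvorsen: $1,803,865 | Ibarra: $1,519,045 | Lindqvist: $1,424,105 | Orozco: $664,580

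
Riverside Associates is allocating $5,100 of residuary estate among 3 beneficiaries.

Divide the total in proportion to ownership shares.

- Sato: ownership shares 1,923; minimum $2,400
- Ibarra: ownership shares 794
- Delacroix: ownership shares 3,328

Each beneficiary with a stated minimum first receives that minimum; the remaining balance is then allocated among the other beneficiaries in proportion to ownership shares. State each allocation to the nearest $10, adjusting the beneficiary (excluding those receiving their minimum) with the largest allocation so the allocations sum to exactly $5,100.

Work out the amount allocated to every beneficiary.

Sato: $2,400 | Ibarra: $520 | Delacroix: $2,180

Fund the minimums — Sato $2,400. Residual $2,700.
Residual split over remaining ownership shares 4,122: Ibarra 520.09 → $520; Delacroix 2,179.91 → $2,180.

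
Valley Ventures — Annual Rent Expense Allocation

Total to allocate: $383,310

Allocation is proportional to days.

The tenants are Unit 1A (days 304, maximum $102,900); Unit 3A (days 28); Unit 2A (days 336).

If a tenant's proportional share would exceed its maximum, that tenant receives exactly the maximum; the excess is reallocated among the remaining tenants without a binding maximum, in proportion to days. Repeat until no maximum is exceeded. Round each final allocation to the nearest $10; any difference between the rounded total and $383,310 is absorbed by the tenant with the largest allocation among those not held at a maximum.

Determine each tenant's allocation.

Unit 1A: $102,900; Unit 3A: $21,570; Unit 2A: $258,840

Days total: 668.
Unconstrained shares: Unit 1A 174,440.48; Unit 3A 16,066.89; Unit 2A 192,802.63.
Capped: Unit 1A ($102,900); remaining pool $280,410 reallocated over remaining days 364.
Remaining shares: Unit 3A 21,570.00 → $21,570; Unit 2A 258,840.00 → $258,840.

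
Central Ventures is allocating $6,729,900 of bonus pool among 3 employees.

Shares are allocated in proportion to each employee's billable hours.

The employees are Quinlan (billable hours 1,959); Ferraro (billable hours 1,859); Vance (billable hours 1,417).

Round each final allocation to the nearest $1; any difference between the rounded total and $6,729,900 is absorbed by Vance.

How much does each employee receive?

Quinlan: $2,518,410 · Ferraro: $2,389,854 · Vance: $1,821,636

Total billable hours = 5,235.
Unrounded shares: Quinlan 1,959/5,235 × $6,729,900 = 2,518,409.57; Ferraro 1,859/5,235 × $6,729,900 = 2,389,853.70; Vance 1,417/5,235 × $6,729,900 = 1,821,636.73.
Rounded to nearest $1: Quinlan $2,518,410; Ferraro $2,389,854; Vance $1,821,637. Sum = $6,729,901.
Difference $6,729,900 − $6,729,901 = −$1 applied to Vance: Vance becomes $1,821,636.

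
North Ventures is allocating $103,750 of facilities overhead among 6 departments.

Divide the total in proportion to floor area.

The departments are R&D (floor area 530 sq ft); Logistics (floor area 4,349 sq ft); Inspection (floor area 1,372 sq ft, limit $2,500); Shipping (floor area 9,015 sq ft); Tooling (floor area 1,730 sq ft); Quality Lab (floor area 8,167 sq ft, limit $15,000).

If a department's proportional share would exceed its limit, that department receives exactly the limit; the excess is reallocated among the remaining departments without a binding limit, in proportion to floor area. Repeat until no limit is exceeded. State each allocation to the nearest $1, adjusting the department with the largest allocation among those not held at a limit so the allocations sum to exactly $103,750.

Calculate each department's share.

R&D: $2,926; Logistics: $24,008; Inspection: $2,500; Shipping: $49,766; Tooling: $9,550; Quality Lab: $15,000

Floor area total: 25,163.
Pro-rata shares before constraints: R&D 2,185.25; Logistics 17,931.44; Inspection 5,656.92; Shipping 37,169.90; Tooling 7,132.99; Quality Lab 33,673.499.
Capped: Inspection ($2,500), Quality Lab ($15,000); balance $86,250 reallocated over remaining floor area 15,624.
Remaining shares: R&D 2,925.79 → $2,926; Logistics 24,008.02 → $24,008; Shipping 49,765.99 → $49,766; Tooling 9,550.21 → $9,550.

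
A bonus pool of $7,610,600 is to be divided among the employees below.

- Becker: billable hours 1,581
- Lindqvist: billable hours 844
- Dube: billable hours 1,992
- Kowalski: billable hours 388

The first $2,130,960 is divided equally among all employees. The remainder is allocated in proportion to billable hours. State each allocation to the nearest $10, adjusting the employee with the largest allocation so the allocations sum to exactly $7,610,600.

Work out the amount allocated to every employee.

Becker: $2,335,720 | Lindqvist: $1,495,240 | Dube: $2,804,420 | Kowalski: $975,220

First tranche $2,130,960 split equally: $532,740 each.
Remainder $5,479,640 by billable hours (total 4,805): Becker 1,802,978.32 → $1,802,980; Lindqvist 962,500.76 → $962,500; Dube 2,271,684.26 → $2,271,680; Kowalski 442,476.65 → $442,480.
Totals: Becker $532,740 + $1,802,980 = $2,335,720; Lindqvist $532,740 + $962,500 = $1,495,240; Dube $532,740 + $2,271,680 = $2,804,420; Kowalski $532,740 + $442,480 = $975,220.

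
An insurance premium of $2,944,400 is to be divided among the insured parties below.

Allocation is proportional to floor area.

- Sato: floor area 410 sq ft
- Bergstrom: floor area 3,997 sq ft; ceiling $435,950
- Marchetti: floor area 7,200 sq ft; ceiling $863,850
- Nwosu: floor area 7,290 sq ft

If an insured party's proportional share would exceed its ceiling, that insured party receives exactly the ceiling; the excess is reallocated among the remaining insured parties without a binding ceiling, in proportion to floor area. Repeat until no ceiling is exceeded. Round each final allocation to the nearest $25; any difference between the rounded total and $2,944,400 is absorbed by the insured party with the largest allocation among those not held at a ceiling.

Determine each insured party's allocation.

Sato: $87,575; Bergstrom: $435,950; Marchetti: $863,850; Nwosu: $1,557,025

Total floor area = 18,897.
Proportional shares (ignoring caps): Sato 63,883.37; Bergstrom 622,784.93; Marchetti 1,121,854.26; Nwosu 1,135,877.44.
Capped: Bergstrom ($435,950), Marchetti ($863,850); residual $1,644,600 reallocated over remaining floor area 7,700.
Redistributed shares: Sato 87,569.61 → $87,575; Nwosu 1,557,030.39 → $1,557,025.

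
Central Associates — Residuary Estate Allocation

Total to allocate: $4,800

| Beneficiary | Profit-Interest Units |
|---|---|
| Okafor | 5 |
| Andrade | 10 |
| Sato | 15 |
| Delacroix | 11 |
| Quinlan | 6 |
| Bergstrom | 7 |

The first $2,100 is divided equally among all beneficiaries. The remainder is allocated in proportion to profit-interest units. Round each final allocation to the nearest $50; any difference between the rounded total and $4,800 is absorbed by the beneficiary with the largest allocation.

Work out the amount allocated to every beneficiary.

First tranche $2,100 split equally: $350 each.
Remainder $2,700 by profit-interest units (total 54): Okafor 250.00 → $250; Andrade 500.00 → $500; Sato 750.00 → $750; Delacroix 550.00 → $550; Quinlan 300.00 → $300; Bergstrom 350.00 → $350.
Totals: Okafor $350 + $250 = $600; Andrade $350 + $500 = $850; Sato $350 + $750 = $1,100; Delacroix $350 + $550 = $900; Quinlan $350 + $300 = $650; Bergstrom $350 + $350 = $700.

Okafor: $600; Andrade: $850; Sato: $1,100; Delacroix: $900; Quinlan: $650; Bergstrom: $700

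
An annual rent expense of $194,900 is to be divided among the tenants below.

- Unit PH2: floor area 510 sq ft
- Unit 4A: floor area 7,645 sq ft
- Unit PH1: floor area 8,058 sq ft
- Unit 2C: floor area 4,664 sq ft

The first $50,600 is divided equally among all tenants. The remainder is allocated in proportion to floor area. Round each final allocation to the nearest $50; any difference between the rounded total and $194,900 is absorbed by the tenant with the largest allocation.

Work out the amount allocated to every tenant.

Unit PH2: $16,200 · Unit 4A: $65,500 · Unit PH1: $68,300 · Unit 2C: $44,900

Equal tier: $50,600 ÷ 4 = $12,650 apiece.
Remainder $144,300 by floor area (total 20,877): Unit PH2 3,525.08 → $3,550; Unit 4A 52,841.57 → $52,850; Unit PH1 55,696.19 → $55,700; Unit 2C 32,237.16 → $32,250.
Rounding difference −$50 on remainder applied to Unit PH1.
Totals: Unit PH2 $12,650 + $3,550 = $16,200; Unit 4A $12,650 + $52,850 = $65,500; Unit PH1 $12,650 + $55,650 = $68,300; Unit 2C $12,650 + $32,250 = $44,900.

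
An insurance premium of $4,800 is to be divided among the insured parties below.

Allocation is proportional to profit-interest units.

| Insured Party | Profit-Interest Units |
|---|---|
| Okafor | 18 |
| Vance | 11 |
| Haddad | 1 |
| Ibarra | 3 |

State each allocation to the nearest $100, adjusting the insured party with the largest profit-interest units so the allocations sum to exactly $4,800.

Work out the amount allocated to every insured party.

Okafor: $2,700; Vance: $1,600; Haddad: $100; Ibarra: $400

Combined profit-interest units = 33.
Proportional shares: Okafor 18/33 × $4,800 = 2,618.18; Vance 11/33 × $4,800 = 1,600.00; Haddad 1/33 × $4,800 = 145.45; Ibarra 3/33 × $4,800 = 436.36.
At nearest $100: Okafor $2,600; Vance $1,600; Haddad $100; Ibarra $400. Sum = $4,700.
Difference $4,800 − $4,700 = +$100 applied to largest profit-interest units (Okafor): Okafor becomes $2,700.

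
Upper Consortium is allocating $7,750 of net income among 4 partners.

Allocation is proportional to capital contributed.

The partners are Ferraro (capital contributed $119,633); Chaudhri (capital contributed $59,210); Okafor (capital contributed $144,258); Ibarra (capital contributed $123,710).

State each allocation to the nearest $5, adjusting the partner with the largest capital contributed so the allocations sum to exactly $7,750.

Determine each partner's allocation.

Capital contributed total: 119,633 + 59,210 + 144,258 + 123,710 = 446,811.
Pro-rata amounts: Ferraro 2,075.05; Chaudhri 1,027.01; Okafor 2,502.18; Ibarra 2,145.77.
At nearest $5: Ferraro $2,075; Chaudhri $1,025; Okafor $2,500; Ibarra $2,145. Sum = $7,745.
Difference $7,750 − $7,745 = +$5 applied to largest capital contributed (Okafor): Okafor becomes $2,505.

Ferraro: $2,075 | Chaudhri: $1,025 | Okafor: $2,505 | Ibarra: $2,145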